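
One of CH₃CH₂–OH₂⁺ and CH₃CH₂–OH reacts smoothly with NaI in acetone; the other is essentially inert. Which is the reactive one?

CH₃CH₂–OH₂⁺

From CH₃CH₂–OH the departing group would be OH⁻ (pKₐ(H₂O) ≈ 15.7). Strong base; essentially never leaves without prior activation.
From CH₃CH₂–OH₂⁺ the leaving group is H₂O (pKₐ(H₃O⁺) ≈ -1.7). Neutral; leaves from a protonated alcohol (R–OH₂⁺).
(In practice CH₃CH₂–OH₂⁺ is made from CH₃CH₂–OH by protonation with strong acid, converting the leaving group from hydroxide to neutral water.)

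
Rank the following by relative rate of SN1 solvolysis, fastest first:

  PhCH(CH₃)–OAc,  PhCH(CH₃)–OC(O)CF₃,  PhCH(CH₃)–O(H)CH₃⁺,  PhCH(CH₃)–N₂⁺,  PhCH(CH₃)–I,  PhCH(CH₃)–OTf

Same R in every case — rank the leaving groups.
A good leaving group is a weak base: the lower the pKₐ of its conjugate acid, the more readily it departs.
PhCH(CH₃)–N₂⁺ loses N₂: no meaningful conjugate acid; N₂ departs as an exceptionally stable neutral molecule
PhCH(CH₃)–OTf loses OTf⁻: pKₐ(CF₃SO₃H (triflic acid)) ≈ -14
PhCH(CH₃)–I loses I⁻: pKₐ(HI) ≈ -10
PhCH(CH₃)–O(H)CH₃⁺ loses R'OH: pKₐ(R'OH₂⁺) ≈ -2.4
PhCH(CH₃)–OC(O)CF₃ loses CF₃COO⁻: pKₐ(CF₃COOH) ≈ 0.2
PhCH(CH₃)–OAc loses AcO⁻: pKₐ(CH₃COOH) ≈ 4.8

PhCH(CH₃)–N₂⁺ > PhCH(CH₃)–OTf > PhCH(CH₃)–I > PhCH(CH₃)–O(H)CH₃⁺ > PhCH(CH₃)–OC(O)CF₃ > PhCH(CH₃)–OAc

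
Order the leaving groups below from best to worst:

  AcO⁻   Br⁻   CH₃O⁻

Br⁻ > AcO⁻ > CH₃O⁻

Leaving-group ability tracks the stability of the departed species; conjugate-acid pKₐ is the usual yardstick (lower pKₐ → better LG).
Br⁻: pKₐ(HBr) ≈ -9
AcO⁻: pKₐ(CH₃COOH) ≈ 4.8 — resonance-stabilised but still a weak base
CH₃O⁻: pKₐ(CH₃OH) ≈ 15.5 — strong base; alkoxides do not leave unassisted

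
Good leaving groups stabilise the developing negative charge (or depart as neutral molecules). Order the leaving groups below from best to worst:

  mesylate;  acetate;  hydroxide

Leaving-group ability tracks the stability of the departed species; conjugate-acid pKₐ is the usual yardstick (lower pKₐ → better LG).
mesylate: pKₐ(CH₃SO₃H (MsOH)) ≈ -1.9
acetate: pKₐ(CH₃COOH) ≈ 4.8
hydroxide: pKₐ(H₂O) ≈ 15.7

mesylate > acetate > hydroxide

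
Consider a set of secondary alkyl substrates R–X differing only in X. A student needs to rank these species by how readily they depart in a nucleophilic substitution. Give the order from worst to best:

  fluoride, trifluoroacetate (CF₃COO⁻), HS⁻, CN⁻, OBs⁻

CN⁻ < HS⁻ < fluoride < trifluoroacetate (CF₃COO⁻) < OBs⁻

The more stable X⁻ (or X) is on its own — i.e. the weaker a base it is — the better a leaving group it makes.
OBs⁻: pKₐ(p-BrC₆H₄SO₃H) ≈ -2.8 — arenesulfonate with a p-bromo substituent
trifluoroacetate (CF₃COO⁻): pKₐ(CF₃COOH) ≈ 0.2
fluoride: pKₐ(HF) ≈ 3.2 — small and strongly basic; the poor halide leaving group
HS⁻: pKₐ(H₂S) ≈ 7 — larger and more polarisable than the oxygen analogue
CN⁻: pKₐ(HCN) ≈ 9.2
The question asks for worst first, so the sequence is read in increasing leaving-group ability.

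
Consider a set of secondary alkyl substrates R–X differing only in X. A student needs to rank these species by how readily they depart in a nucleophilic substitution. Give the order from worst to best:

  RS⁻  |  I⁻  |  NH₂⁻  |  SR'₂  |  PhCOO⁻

NH₂⁻ < RS⁻ < PhCOO⁻ < SR'₂ < I⁻

I⁻: pKₐ(HI) ≈ -10
SR'₂: pKₐ(R'₂SH⁺) ≈ -7 — neutral; leaves from a sulfonium salt (R–SR'₂⁺)
PhCOO⁻: pKₐ(C₆H₅COOH) ≈ 4.2 — aryl carboxylate
RS⁻: pKₐ(RSH (a thiol)) ≈ 10.5 — moderately basic; rarely leaves without activation
NH₂⁻: pKₐ(NH₃) ≈ 38 — extremely strong base; never a leaving group
Listed from poorest to best leaving group as asked.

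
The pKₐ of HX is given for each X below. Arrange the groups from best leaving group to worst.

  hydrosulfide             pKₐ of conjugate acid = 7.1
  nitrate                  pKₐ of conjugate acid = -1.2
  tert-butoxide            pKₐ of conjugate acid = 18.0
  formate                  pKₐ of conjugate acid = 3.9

Lower conjugate-acid pKₐ ⇒ weaker base ⇒ better leaving group.
Sorting by the given values: nitrate (-1.2), formate (3.9), hydrosulfide (7.1), tert-butoxide (18.0).

nitrate > formate > hydrosulfide > tert-butoxide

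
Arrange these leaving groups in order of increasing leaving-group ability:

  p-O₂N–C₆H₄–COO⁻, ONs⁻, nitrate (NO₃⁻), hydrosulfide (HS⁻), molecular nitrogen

Leaving-group ability tracks the stability of the departed species; conjugate-acid pKₐ is the usual yardstick (lower pKₐ → better LG).
molecular nitrogen: no meaningful conjugate acid; N₂ departs as an exceptionally stable neutral molecule
ONs⁻: pKₐ(p-O₂NC₆H₄SO₃H) ≈ -3.5 — p-nitro group further stabilises the sulfonate
nitrate (NO₃⁻): pKₐ(HNO₃) ≈ -1.3 — resonance-delocalised over three oxygens
p-O₂N–C₆H₄–COO⁻: pKₐ(p-nitrobenzoic acid) ≈ 3.4 — electron-withdrawing nitro group stabilises the carboxylate
hydrosulfide (HS⁻): pKₐ(H₂S) ≈ 7
Listed from poorest to best leaving group as asked.

hydrosulfide (HS⁻) < p-O₂N–C₆H₄–COO⁻ < nitrate (NO₃⁻) < ONs⁻ < molecular nitrogen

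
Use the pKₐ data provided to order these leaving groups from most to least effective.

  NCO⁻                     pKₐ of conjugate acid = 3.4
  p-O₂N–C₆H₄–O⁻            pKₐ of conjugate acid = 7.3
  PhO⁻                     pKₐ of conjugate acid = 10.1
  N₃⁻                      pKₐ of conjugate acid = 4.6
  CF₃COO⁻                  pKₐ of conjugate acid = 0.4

Lower conjugate-acid pKₐ ⇒ weaker base ⇒ better leaving group.
Sorting by the given values: CF₃COO⁻ (0.4), NCO⁻ (3.4), N₃⁻ (4.6), p-O₂N–C₆H₄–O⁻ (7.3), PhO⁻ (10.1).

CF₃COO⁻ > NCO⁻ > N₃⁻ > p-O₂N–C₆H₄–O⁻ > PhO⁻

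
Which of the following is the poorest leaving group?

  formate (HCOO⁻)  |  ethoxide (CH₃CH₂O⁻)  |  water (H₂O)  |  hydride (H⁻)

hydride (H⁻)

water (H₂O): pKₐ(H₃O⁺) ≈ -1.7
formate (HCOO⁻): pKₐ(HCOOH) ≈ 3.8
ethoxide (CH₃CH₂O⁻): pKₐ(CH₃CH₂OH) ≈ 16
hydride (H⁻): pKₐ(H₂) ≈ 36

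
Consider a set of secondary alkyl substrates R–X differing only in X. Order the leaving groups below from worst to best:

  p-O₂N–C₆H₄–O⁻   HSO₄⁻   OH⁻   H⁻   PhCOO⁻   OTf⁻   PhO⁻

H⁻ < OH⁻ < PhO⁻ < p-O₂N–C₆H₄–O⁻ < PhCOO⁻ < HSO₄⁻ < OTf⁻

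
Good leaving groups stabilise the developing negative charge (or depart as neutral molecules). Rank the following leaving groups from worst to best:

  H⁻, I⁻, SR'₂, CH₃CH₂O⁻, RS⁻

A good leaving group is a weak base: the lower the pKₐ of its conjugate acid, the more readily it departs.
I⁻: pKₐ(HI) ≈ -10
SR'₂: pKₐ(R'₂SH⁺) ≈ -7
RS⁻: pKₐ(RSH (a thiol)) ≈ 10.5
CH₃CH₂O⁻: pKₐ(CH₃CH₂OH) ≈ 16
H⁻: pKₐ(H₂) ≈ 36
Listed from poorest to best leaving group as asked.

H⁻ < CH₃CH₂O⁻ < RS⁻ < SR'₂ < I⁻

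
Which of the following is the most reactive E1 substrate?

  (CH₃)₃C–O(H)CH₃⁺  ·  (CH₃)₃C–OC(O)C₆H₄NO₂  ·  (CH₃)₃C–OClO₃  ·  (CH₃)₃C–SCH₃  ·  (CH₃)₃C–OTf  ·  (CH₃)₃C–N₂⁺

(CH₃)₃C–N₂⁺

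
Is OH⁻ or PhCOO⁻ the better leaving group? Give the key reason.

PhCOO⁻

PhCOO⁻ is the better leaving group.
pKₐ(C₆H₅COOH) ≈ 4.2 versus pKₐ(H₂O) ≈ 15.7: PhCOO⁻ is the much weaker base.
Aryl carboxylate.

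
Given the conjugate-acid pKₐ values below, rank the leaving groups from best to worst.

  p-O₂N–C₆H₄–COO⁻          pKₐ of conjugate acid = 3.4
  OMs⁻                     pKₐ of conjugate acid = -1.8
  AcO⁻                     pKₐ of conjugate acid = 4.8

OMs⁻ > p-O₂N–C₆H₄–COO⁻ > AcO⁻

Lower conjugate-acid pKₐ ⇒ weaker base ⇒ better leaving group.
Sorting by the given values: OMs⁻ (-1.8), p-O₂N–C₆H₄–COO⁻ (3.4), AcO⁻ (4.8).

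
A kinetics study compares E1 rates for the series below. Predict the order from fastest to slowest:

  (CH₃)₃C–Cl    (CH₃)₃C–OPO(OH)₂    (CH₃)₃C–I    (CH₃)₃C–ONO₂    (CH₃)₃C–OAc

The skeletons are identical, so relative rate is governed entirely by leaving-group ability.
Rank by basicity of the departing species: weakest base leaves most easily.
(CH₃)₃C–I loses I⁻: pKₐ(HI) ≈ -10
(CH₃)₃C–Cl loses Cl⁻: pKₐ(HCl) ≈ -7
(CH₃)₃C–ONO₂ loses NO₃⁻: pKₐ(HNO₃) ≈ -1.3
(CH₃)₃C–OPO(OH)₂ loses H₂PO₄⁻: pKₐ(H₃PO₄) ≈ 2.1
(CH₃)₃C–OAc loses AcO⁻: pKₐ(CH₃COOH) ≈ 4.8

(CH₃)₃C–I > (CH₃)₃C–Cl > (CH₃)₃C–ONO₂ > (CH₃)₃C–OPO(OH)₂ > (CH₃)₃C–OAc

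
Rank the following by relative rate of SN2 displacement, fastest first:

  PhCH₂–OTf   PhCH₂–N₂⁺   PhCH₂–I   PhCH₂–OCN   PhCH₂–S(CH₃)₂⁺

PhCH₂–N₂⁺ > PhCH₂–OTf > PhCH₂–I > PhCH₂–S(CH₃)₂⁺ > PhCH₂–OCN

Same R in every case — rank the leaving groups.
Rank by basicity of the departing species: weakest base leaves most easily.
PhCH₂–N₂⁺ loses N₂: no meaningful conjugate acid; N₂ departs as an exceptionally stable neutral molecule
PhCH₂–OTf loses OTf⁻: pKₐ(CF₃SO₃H (triflic acid)) ≈ -14
PhCH₂–I loses I⁻: pKₐ(HI) ≈ -10
PhCH₂–S(CH₃)₂⁺ loses SR'₂: pKₐ(R'₂SH⁺) ≈ -7
PhCH₂–OCN loses NCO⁻: pKₐ(HOCN) ≈ 3.5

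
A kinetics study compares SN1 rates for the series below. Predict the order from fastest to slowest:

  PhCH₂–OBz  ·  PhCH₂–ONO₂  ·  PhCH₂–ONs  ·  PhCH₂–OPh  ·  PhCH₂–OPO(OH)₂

With the same alkyl group throughout, only the leaving group differentiates the rates.
Leaving-group ability tracks the stability of the departed species; conjugate-acid pKₐ is the usual yardstick (lower pKₐ → better LG).
PhCH₂–ONs loses ONs⁻: pKₐ(p-O₂NC₆H₄SO₃H) ≈ -3.5
PhCH₂–ONO₂ loses NO₃⁻: pKₐ(HNO₃) ≈ -1.3
PhCH₂–OPO(OH)₂ loses H₂PO₄⁻: pKₐ(H₃PO₄) ≈ 2.1
PhCH₂–OBz loses PhCOO⁻: pKₐ(C₆H₅COOH) ≈ 4.2
PhCH₂–OPh loses PhO⁻: pKₐ(C₆H₅OH (phenol)) ≈ 10

PhCH₂–ONs > PhCH₂–ONO₂ > PhCH₂–OPO(OH)₂ > PhCH₂–OBz > PhCH₂–OPh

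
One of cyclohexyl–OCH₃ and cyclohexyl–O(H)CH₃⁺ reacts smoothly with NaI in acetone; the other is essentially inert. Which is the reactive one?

cyclohexyl–O(H)CH₃⁺

From cyclohexyl–OCH₃ the departing group would be CH₃O⁻ (pKₐ(CH₃OH) ≈ 15.5). Strong base; alkoxides do not leave unassisted.
From cyclohexyl–O(H)CH₃⁺ the leaving group is R'OH (pKₐ(R'OH₂⁺) ≈ -2.4). Neutral; leaves from a protonated ether (an oxonium ion, R–O(H)R'⁺).
(In practice cyclohexyl–O(H)CH₃⁺ is made from cyclohexyl–OCH₃ by protonation with concentrated HI, allowing neutral methanol, rather than methoxide, to depart.)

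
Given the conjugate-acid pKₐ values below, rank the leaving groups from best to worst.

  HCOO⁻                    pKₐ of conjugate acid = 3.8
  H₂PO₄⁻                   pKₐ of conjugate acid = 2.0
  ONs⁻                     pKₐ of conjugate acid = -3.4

Lower conjugate-acid pKₐ ⇒ weaker base ⇒ better leaving group.
Sorting by the given values: ONs⁻ (-3.4), H₂PO₄⁻ (2.0), HCOO⁻ (3.8).

ONs⁻ > H₂PO₄⁻ > HCOO⁻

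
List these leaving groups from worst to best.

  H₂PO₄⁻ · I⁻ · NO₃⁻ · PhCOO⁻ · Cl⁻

Rank by basicity of the departing species: weakest base leaves most easily.
I⁻: pKₐ(HI) ≈ -10
Cl⁻: pKₐ(HCl) ≈ -7
NO₃⁻: pKₐ(HNO₃) ≈ -1.3 — resonance-delocalised over three oxygens
H₂PO₄⁻: pKₐ(H₃PO₄) ≈ 2.1
PhCOO⁻: pKₐ(C₆H₅COOH) ≈ 4.2 — aryl carboxylate
The question asks for worst first, so the sequence is read in increasing leaving-group ability.

PhCOO⁻ < H₂PO₄⁻ < NO₃⁻ < Cl⁻ < I⁻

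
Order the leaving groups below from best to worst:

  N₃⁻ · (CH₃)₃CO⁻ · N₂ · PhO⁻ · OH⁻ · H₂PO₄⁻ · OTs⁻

N₂ > OTs⁻ > H₂PO₄⁻ > N₃⁻ > PhO⁻ > OH⁻ > (CH₃)₃CO⁻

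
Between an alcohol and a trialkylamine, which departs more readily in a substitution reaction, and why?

an alcohol is the better leaving group.
pKₐ(R'OH₂⁺) ≈ -2.4 versus pKₐ(R'₃NH⁺) ≈ 10.7: an alcohol is the much weaker base.
Neutral; leaves from a protonated ether (an oxonium ion, R–O(H)R'⁺).

an alcohol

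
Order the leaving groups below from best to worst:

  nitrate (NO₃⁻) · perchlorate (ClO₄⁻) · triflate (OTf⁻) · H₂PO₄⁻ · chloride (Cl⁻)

triflate (OTf⁻) > perchlorate (ClO₄⁻) > chloride (Cl⁻) > nitrate (NO₃⁻) > H₂PO₄⁻

Leaving-group ability tracks the stability of the departed species; conjugate-acid pKₐ is the usual yardstick (lower pKₐ → better LG).
triflate (OTf⁻): pKₐ(CF₃SO₃H (triflic acid)) ≈ -14
perchlorate (ClO₄⁻): pKₐ(HClO₄) ≈ -10
chloride (Cl⁻): pKₐ(HCl) ≈ -7
nitrate (NO₃⁻): pKₐ(HNO₃) ≈ -1.3 — resonance-delocalised over three oxygens
H₂PO₄⁻: pKₐ(H₃PO₄) ≈ 2.1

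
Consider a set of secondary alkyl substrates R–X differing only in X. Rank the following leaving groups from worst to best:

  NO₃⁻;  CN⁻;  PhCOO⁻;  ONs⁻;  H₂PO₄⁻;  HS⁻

CN⁻ < HS⁻ < PhCOO⁻ < H₂PO₄⁻ < NO₃⁻ < ONs⁻

ONs⁻: pKₐ(p-O₂NC₆H₄SO₃H) ≈ -3.5
NO₃⁻: pKₐ(HNO₃) ≈ -1.3
H₂PO₄⁻: pKₐ(H₃PO₄) ≈ 2.1
PhCOO⁻: pKₐ(C₆H₅COOH) ≈ 4.2
HS⁻: pKₐ(H₂S) ≈ 7
CN⁻: pKₐ(HCN) ≈ 9.2
The question asks for worst first, so the sequence is read in increasing leaving-group ability.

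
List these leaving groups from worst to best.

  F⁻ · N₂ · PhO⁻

Leaving-group ability tracks the stability of the departed species; conjugate-acid pKₐ is the usual yardstick (lower pKₐ → better LG).
N₂: no meaningful conjugate acid; N₂ departs as an exceptionally stable neutral molecule
F⁻: pKₐ(HF) ≈ 3.2
PhO⁻: pKₐ(C₆H₅OH (phenol)) ≈ 10 — resonance into the ring helps, but still a poor LG
Listed from poorest to best leaving group as asked.

PhO⁻ < F⁻ < N₂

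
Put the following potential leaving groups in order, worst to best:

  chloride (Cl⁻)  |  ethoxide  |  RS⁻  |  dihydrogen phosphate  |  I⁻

I⁻: pKₐ(HI) ≈ -10
chloride (Cl⁻): pKₐ(HCl) ≈ -7
dihydrogen phosphate: pKₐ(H₃PO₄) ≈ 2.1
RS⁻: pKₐ(RSH (a thiol)) ≈ 10.5
ethoxide: pKₐ(CH₃CH₂OH) ≈ 16
The question asks for worst first, so the sequence is read in increasing leaving-group ability.

ethoxide < RS⁻ < dihydrogen phosphate < chloride (Cl⁻) < I⁻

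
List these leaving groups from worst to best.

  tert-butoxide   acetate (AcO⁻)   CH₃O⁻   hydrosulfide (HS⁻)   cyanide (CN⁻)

The more stable X⁻ (or X) is on its own — i.e. the weaker a base it is — the better a leaving group it makes.
acetate (AcO⁻): pKₐ(CH₃COOH) ≈ 4.8 — resonance-stabilised but still a weak base
hydrosulfide (HS⁻): pKₐ(H₂S) ≈ 7
cyanide (CN⁻): pKₐ(HCN) ≈ 9.2 — sp carbon stabilises the charge somewhat, but still a poor LG
CH₃O⁻: pKₐ(CH₃OH) ≈ 15.5 — strong base; alkoxides do not leave unassisted
tert-butoxide: pKₐ(t-BuOH) ≈ 18
Listed from poorest to best leaving group as asked.

tert-butoxide < CH₃O⁻ < cyanide (CN⁻) < hydrosulfide (HS⁻) < acetate (AcO⁻)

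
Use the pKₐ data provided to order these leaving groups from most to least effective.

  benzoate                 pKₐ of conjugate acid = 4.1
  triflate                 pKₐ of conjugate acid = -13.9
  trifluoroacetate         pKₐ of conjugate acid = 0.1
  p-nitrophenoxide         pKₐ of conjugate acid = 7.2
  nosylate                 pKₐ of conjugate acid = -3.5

Lower conjugate-acid pKₐ ⇒ weaker base ⇒ better leaving group.
Sorting by the given values: triflate (-13.9), nosylate (-3.5), trifluoroacetate (0.1), benzoate (4.1), p-nitrophenoxide (7.2).

triflate > nosylate > trifluoroacetate > benzoate > p-nitrophenoxide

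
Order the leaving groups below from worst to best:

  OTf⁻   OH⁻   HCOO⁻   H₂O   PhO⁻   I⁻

OTf⁻: pKₐ(CF₃SO₃H (triflic acid)) ≈ -14
I⁻: pKₐ(HI) ≈ -10
H₂O: pKₐ(H₃O⁺) ≈ -1.7
HCOO⁻: pKₐ(HCOOH) ≈ 3.8
PhO⁻: pKₐ(C₆H₅OH (phenol)) ≈ 10
OH⁻: pKₐ(H₂O) ≈ 15.7
Reversing gives the worst-to-best order requested.

OH⁻ < PhO⁻ < HCOO⁻ < H₂O < I⁻ < OTf⁻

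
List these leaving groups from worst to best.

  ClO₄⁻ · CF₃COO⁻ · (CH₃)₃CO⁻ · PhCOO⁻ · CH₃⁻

CH₃⁻ < (CH₃)₃CO⁻ < PhCOO⁻ < CF₃COO⁻ < ClO₄⁻

A good leaving group is a weak base: the lower the pKₐ of its conjugate acid, the more readily it departs.
ClO₄⁻: pKₐ(HClO₄) ≈ -10 — extremely weak base; rarely used for safety reasons
CF₃COO⁻: pKₐ(CF₃COOH) ≈ 0.2
PhCOO⁻: pKₐ(C₆H₅COOH) ≈ 4.2
(CH₃)₃CO⁻: pKₐ(t-BuOH) ≈ 18
CH₃⁻: pKₐ(CH₄) ≈ 48 — unstabilised carbanion; the worst conceivable leaving group
Reversing gives the worst-to-best order requested.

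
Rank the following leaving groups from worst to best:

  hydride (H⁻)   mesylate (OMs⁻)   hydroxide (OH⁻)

Leaving-group ability tracks the stability of the departed species; conjugate-acid pKₐ is the usual yardstick (lower pKₐ → better LG).
mesylate (OMs⁻): pKₐ(CH₃SO₃H (MsOH)) ≈ -1.9
hydroxide (OH⁻): pKₐ(H₂O) ≈ 15.7
hydride (H⁻): pKₐ(H₂) ≈ 36 — extremely strong base; leaves only in special hydride-transfer contexts
Reversing gives the worst-to-best order requested.

hydride (H⁻) < hydroxide (OH⁻) < mesylate (OMs⁻)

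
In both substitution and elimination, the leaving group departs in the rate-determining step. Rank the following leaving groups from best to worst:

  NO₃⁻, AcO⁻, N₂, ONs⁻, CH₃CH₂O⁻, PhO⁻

N₂ > ONs⁻ > NO₃⁻ > AcO⁻ > PhO⁻ > CH₃CH₂O⁻

N₂: no meaningful conjugate acid; N₂ departs as an exceptionally stable neutral molecule
ONs⁻: pKₐ(p-O₂NC₆H₄SO₃H) ≈ -3.5 — p-nitro group further stabilises the sulfonate
NO₃⁻: pKₐ(HNO₃) ≈ -1.3 — resonance-delocalised over three oxygens
AcO⁻: pKₐ(CH₃COOH) ≈ 4.8 — resonance-stabilised but still a weak base
PhO⁻: pKₐ(C₆H₅OH (phenol)) ≈ 10
CH₃CH₂O⁻: pKₐ(CH₃CH₂OH) ≈ 16 — strong base; alkoxides do not leave unassisted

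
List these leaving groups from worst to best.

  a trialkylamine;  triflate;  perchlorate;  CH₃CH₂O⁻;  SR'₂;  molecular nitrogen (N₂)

CH₃CH₂O⁻ < a trialkylamine < SR'₂ < perchlorate < triflate < molecular nitrogen (N₂)

The more stable X⁻ (or X) is on its own — i.e. the weaker a base it is — the better a leaving group it makes.
molecular nitrogen (N₂): no meaningful conjugate acid; N₂ departs as an exceptionally stable neutral molecule
triflate: pKₐ(CF₃SO₃H (triflic acid)) ≈ -14
perchlorate: pKₐ(HClO₄) ≈ -10
SR'₂: pKₐ(R'₂SH⁺) ≈ -7
a trialkylamine: pKₐ(R'₃NH⁺) ≈ 10.7
CH₃CH₂O⁻: pKₐ(CH₃CH₂OH) ≈ 16
Listed from poorest to best leaving group as asked.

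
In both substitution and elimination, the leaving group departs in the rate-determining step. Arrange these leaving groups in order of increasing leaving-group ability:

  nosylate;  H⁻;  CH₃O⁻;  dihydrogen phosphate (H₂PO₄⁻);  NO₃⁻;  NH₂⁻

NH₂⁻ < H⁻ < CH₃O⁻ < dihydrogen phosphate (H₂PO₄⁻) < NO₃⁻ < nosylate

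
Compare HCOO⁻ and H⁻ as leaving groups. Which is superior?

HCOO⁻

HCOO⁻ is the better leaving group.
pKₐ(HCOOH) ≈ 3.8 versus pKₐ(H₂) ≈ 36: HCOO⁻ is the much weaker base.
Resonance-stabilised carboxylate.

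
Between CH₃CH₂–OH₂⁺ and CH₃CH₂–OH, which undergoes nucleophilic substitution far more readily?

From CH₃CH₂–OH the departing group would be OH⁻ (pKₐ(H₂O) ≈ 15.7). Strong base; essentially never leaves without prior activation.
From CH₃CH₂–OH₂⁺ the leaving group is H₂O (pKₐ(H₃O⁺) ≈ -1.7). Neutral; leaves from a protonated alcohol (R–OH₂⁺).
(In practice CH₃CH₂–OH₂⁺ is made from CH₃CH₂–OH by protonation with strong acid, converting the leaving group from hydroxide to neutral water.)

CH₃CH₂–OH₂⁺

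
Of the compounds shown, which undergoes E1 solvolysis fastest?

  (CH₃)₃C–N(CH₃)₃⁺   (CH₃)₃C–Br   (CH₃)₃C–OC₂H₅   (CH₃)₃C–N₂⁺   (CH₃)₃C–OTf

Same R in every case — rank the leaving groups.
A good leaving group is a weak base: the lower the pKₐ of its conjugate acid, the more readily it departs.
(CH₃)₃C–N₂⁺ loses N₂: no meaningful conjugate acid; N₂ departs as an exceptionally stable neutral molecule
(CH₃)₃C–OTf loses OTf⁻: pKₐ(CF₃SO₃H (triflic acid)) ≈ -14
(CH₃)₃C–Br loses Br⁻: pKₐ(HBr) ≈ -9
(CH₃)₃C–N(CH₃)₃⁺ loses NR'₃: pKₐ(R'₃NH⁺) ≈ 10.7
(CH₃)₃C–OC₂H₅ loses CH₃CH₂O⁻: pKₐ(CH₃CH₂OH) ≈ 16

(CH₃)₃C–N₂⁺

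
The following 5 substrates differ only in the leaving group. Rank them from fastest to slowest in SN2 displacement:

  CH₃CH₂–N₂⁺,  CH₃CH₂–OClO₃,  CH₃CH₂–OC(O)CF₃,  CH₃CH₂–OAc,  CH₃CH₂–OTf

CH₃CH₂–N₂⁺ > CH₃CH₂–OTf > CH₃CH₂–OClO₃ > CH₃CH₂–OC(O)CF₃ > CH₃CH₂–OAc

Identical carbon frameworks mean the comparison reduces to leaving-group quality.
The more stable X⁻ (or X) is on its own — i.e. the weaker a base it is — the better a leaving group it makes.
CH₃CH₂–N₂⁺ loses N₂: no meaningful conjugate acid; N₂ departs as an exceptionally stable neutral molecule
CH₃CH₂–OTf loses OTf⁻: pKₐ(CF₃SO₃H (triflic acid)) ≈ -14
CH₃CH₂–OClO₃ loses ClO₄⁻: pKₐ(HClO₄) ≈ -10
CH₃CH₂–OC(O)CF₃ loses CF₃COO⁻: pKₐ(CF₃COOH) ≈ 0.2
CH₃CH₂–OAc loses AcO⁻: pKₐ(CH₃COOH) ≈ 4.8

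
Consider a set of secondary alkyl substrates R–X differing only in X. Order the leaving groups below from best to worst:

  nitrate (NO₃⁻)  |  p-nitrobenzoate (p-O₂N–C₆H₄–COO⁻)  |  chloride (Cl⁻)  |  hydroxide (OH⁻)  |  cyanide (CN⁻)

chloride (Cl⁻) > nitrate (NO₃⁻) > p-nitrobenzoate (p-O₂N–C₆H₄–COO⁻) > cyanide (CN⁻) > hydroxide (OH⁻)

The more stable X⁻ (or X) is on its own — i.e. the weaker a base it is — the better a leaving group it makes.
chloride (Cl⁻): pKₐ(HCl) ≈ -7
nitrate (NO₃⁻): pKₐ(HNO₃) ≈ -1.3 — resonance-delocalised over three oxygens
p-nitrobenzoate (p-O₂N–C₆H₄–COO⁻): pKₐ(p-nitrobenzoic acid) ≈ 3.4 — electron-withdrawing nitro group stabilises the carboxylate
cyanide (CN⁻): pKₐ(HCN) ≈ 9.2 — sp carbon stabilises the charge somewhat, but still a poor LG
hydroxide (OH⁻): pKₐ(H₂O) ≈ 15.7 — strong base; essentially never leaves without prior activation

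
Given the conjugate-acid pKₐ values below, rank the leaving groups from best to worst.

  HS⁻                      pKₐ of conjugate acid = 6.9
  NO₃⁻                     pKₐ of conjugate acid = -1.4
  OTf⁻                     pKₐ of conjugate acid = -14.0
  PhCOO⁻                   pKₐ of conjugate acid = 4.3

OTf⁻ > NO₃⁻ > PhCOO⁻ > HS⁻

Lower conjugate-acid pKₐ ⇒ weaker base ⇒ better leaving group.
Sorting by the given values: OTf⁻ (-14.0), NO₃⁻ (-1.4), PhCOO⁻ (4.3), HS⁻ (6.9).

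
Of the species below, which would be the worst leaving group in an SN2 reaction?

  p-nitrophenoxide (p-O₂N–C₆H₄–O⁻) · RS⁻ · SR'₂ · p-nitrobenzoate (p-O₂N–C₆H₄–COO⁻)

RS⁻

SR'₂: pKₐ(R'₂SH⁺) ≈ -7
p-nitrobenzoate (p-O₂N–C₆H₄–COO⁻): pKₐ(p-nitrobenzoic acid) ≈ 3.4
p-nitrophenoxide (p-O₂N–C₆H₄–O⁻): pKₐ(p-nitrophenol) ≈ 7.2
RS⁻: pKₐ(RSH (a thiol)) ≈ 10.5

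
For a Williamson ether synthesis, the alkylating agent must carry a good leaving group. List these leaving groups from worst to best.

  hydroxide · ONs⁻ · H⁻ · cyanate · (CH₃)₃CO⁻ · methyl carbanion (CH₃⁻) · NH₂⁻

methyl carbanion (CH₃⁻) < NH₂⁻ < H⁻ < (CH₃)₃CO⁻ < hydroxide < cyanate < ONs⁻

Rank by basicity of the departing species: weakest base leaves most easily.
ONs⁻: pKₐ(p-O₂NC₆H₄SO₃H) ≈ -3.5
cyanate: pKₐ(HOCN) ≈ 3.5
hydroxide: pKₐ(H₂O) ≈ 15.7
(CH₃)₃CO⁻: pKₐ(t-BuOH) ≈ 18
H⁻: pKₐ(H₂) ≈ 36
NH₂⁻: pKₐ(NH₃) ≈ 38
methyl carbanion (CH₃⁻): pKₐ(CH₄) ≈ 48
Listed from poorest to best leaving group as asked.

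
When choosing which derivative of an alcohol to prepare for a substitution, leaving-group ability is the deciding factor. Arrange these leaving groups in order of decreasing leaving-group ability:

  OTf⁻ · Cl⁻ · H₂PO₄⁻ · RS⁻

OTf⁻ > Cl⁻ > H₂PO₄⁻ > RS⁻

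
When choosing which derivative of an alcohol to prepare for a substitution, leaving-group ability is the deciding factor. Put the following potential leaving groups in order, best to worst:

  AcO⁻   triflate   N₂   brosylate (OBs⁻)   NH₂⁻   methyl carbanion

N₂ > triflate > brosylate (OBs⁻) > AcO⁻ > NH₂⁻ > methyl carbanion

The more stable X⁻ (or X) is on its own — i.e. the weaker a base it is — the better a leaving group it makes.
N₂: no meaningful conjugate acid; N₂ departs as an exceptionally stable neutral molecule
triflate: pKₐ(CF₃SO₃H (triflic acid)) ≈ -14 — charge spread over three oxygens and a CF₃ group; the premier leaving group in synthesis
brosylate (OBs⁻): pKₐ(p-BrC₆H₄SO₃H) ≈ -2.8
AcO⁻: pKₐ(CH₃COOH) ≈ 4.8
NH₂⁻: pKₐ(NH₃) ≈ 38 — extremely strong base; never a leaving group
methyl carbanion: pKₐ(CH₄) ≈ 48 — unstabilised carbanion; the worst conceivable leaving group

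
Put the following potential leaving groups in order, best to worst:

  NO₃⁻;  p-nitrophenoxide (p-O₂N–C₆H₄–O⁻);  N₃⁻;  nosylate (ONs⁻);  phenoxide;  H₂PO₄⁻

nosylate (ONs⁻) > NO₃⁻ > H₂PO₄⁻ > N₃⁻ > p-nitrophenoxide (p-O₂N–C₆H₄–O⁻) > phenoxide

Rank by basicity of the departing species: weakest base leaves most easily.
nosylate (ONs⁻): pKₐ(p-O₂NC₆H₄SO₃H) ≈ -3.5
NO₃⁻: pKₐ(HNO₃) ≈ -1.3 — resonance-delocalised over three oxygens
H₂PO₄⁻: pKₐ(H₃PO₄) ≈ 2.1 — moderate base; biological leaving group after further activation
N₃⁻: pKₐ(HN₃) ≈ 4.7
p-nitrophenoxide (p-O₂N–C₆H₄–O⁻): pKₐ(p-nitrophenol) ≈ 7.2
phenoxide: pKₐ(C₆H₅OH (phenol)) ≈ 10 — resonance into the ring helps, but still a poor LG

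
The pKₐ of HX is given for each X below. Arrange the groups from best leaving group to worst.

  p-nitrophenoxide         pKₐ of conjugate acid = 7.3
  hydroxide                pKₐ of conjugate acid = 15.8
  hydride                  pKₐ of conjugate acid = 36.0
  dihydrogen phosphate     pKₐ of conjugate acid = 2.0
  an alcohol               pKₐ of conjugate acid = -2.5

Lower conjugate-acid pKₐ ⇒ weaker base ⇒ better leaving group.
Sorting by the given values: an alcohol (-2.5), dihydrogen phosphate (2.0), p-nitrophenoxide (7.3), hydroxide (15.8), hydride (36.0).

an alcohol > dihydrogen phosphate > p-nitrophenoxide > hydroxide > hydride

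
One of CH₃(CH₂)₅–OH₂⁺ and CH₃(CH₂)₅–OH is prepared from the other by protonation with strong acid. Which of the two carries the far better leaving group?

CH₃(CH₂)₅–OH₂⁺

From CH₃(CH₂)₅–OH the departing group would be OH⁻ (pKₐ(H₂O) ≈ 15.7). Strong base; essentially never leaves without prior activation.
From CH₃(CH₂)₅–OH₂⁺ the leaving group is H₂O (pKₐ(H₃O⁺) ≈ -1.7). Neutral; leaves from a protonated alcohol (R–OH₂⁺).
Protonation with strong acid works by converting the leaving group from hydroxide to neutral water, making CH₃(CH₂)₅–OH₂⁺ enormously more reactive.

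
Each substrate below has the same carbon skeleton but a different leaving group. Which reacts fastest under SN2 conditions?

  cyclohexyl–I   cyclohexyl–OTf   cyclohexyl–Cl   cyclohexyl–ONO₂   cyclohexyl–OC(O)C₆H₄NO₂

cyclohexyl–OTf

With the same alkyl group throughout, only the leaving group differentiates the rates.
A good leaving group is a weak base: the lower the pKₐ of its conjugate acid, the more readily it departs.
cyclohexyl–OTf loses OTf⁻: pKₐ(CF₃SO₃H (triflic acid)) ≈ -14
cyclohexyl–I loses I⁻: pKₐ(HI) ≈ -10
cyclohexyl–Cl loses Cl⁻: pKₐ(HCl) ≈ -7
cyclohexyl–ONO₂ loses NO₃⁻: pKₐ(HNO₃) ≈ -1.3
cyclohexyl–OC(O)C₆H₄NO₂ loses p-O₂N–C₆H₄–COO⁻: pKₐ(p-nitrobenzoic acid) ≈ 3.4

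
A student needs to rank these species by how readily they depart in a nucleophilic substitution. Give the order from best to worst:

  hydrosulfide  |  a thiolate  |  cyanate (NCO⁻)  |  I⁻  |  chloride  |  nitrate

I⁻ > chloride > nitrate > cyanate (NCO⁻) > hydrosulfide > a thiolate

The more stable X⁻ (or X) is on its own — i.e. the weaker a base it is — the better a leaving group it makes.
I⁻: pKₐ(HI) ≈ -10
chloride: pKₐ(HCl) ≈ -7 — moderately weak base
nitrate: pKₐ(HNO₃) ≈ -1.3 — resonance-delocalised over three oxygens
cyanate (NCO⁻): pKₐ(HOCN) ≈ 3.5 — resonance between N and O
hydrosulfide: pKₐ(H₂S) ≈ 7
a thiolate: pKₐ(RSH (a thiol)) ≈ 10.5 — moderately basic; rarely leaves without activation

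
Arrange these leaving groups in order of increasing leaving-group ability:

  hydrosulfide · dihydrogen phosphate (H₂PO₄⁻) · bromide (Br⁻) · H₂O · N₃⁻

Leaving-group ability tracks the stability of the departed species; conjugate-acid pKₐ is the usual yardstick (lower pKₐ → better LG).
bromide (Br⁻): pKₐ(HBr) ≈ -9 — weak base; good leaving group
H₂O: pKₐ(H₃O⁺) ≈ -1.7
dihydrogen phosphate (H₂PO₄⁻): pKₐ(H₃PO₄) ≈ 2.1 — moderate base; biological leaving group after further activation
N₃⁻: pKₐ(HN₃) ≈ 4.7
hydrosulfide: pKₐ(H₂S) ≈ 7 — larger and more polarisable than the oxygen analogue
The question asks for worst first, so the sequence is read in increasing leaving-group ability.

hydrosulfide < N₃⁻ < dihydrogen phosphate (H₂PO₄⁻) < H₂O < bromide (Br⁻)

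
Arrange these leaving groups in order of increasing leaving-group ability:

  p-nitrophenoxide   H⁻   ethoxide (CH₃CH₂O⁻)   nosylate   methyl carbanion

The more stable X⁻ (or X) is on its own — i.e. the weaker a base it is — the better a leaving group it makes.
nosylate: pKₐ(p-O₂NC₆H₄SO₃H) ≈ -3.5 — p-nitro group further stabilises the sulfonate
p-nitrophenoxide: pKₐ(p-nitrophenol) ≈ 7.2 — nitro group delocalises the charge; the classic chromogenic LG
ethoxide (CH₃CH₂O⁻): pKₐ(CH₃CH₂OH) ≈ 16 — strong base; alkoxides do not leave unassisted
H⁻: pKₐ(H₂) ≈ 36 — extremely strong base; leaves only in special hydride-transfer contexts
methyl carbanion: pKₐ(CH₄) ≈ 48 — unstabilised carbanion; the worst conceivable leaving group
Listed from poorest to best leaving group as asked.

methyl carbanion < H⁻ < ethoxide (CH₃CH₂O⁻) < p-nitrophenoxide < nosylate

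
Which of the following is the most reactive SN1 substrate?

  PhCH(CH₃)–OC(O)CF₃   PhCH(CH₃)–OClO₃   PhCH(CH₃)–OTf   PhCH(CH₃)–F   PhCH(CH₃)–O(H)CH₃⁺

PhCH(CH₃)–OTf

The skeletons are identical, so relative rate is governed entirely by leaving-group ability.
Leaving-group ability tracks the stability of the departed species; conjugate-acid pKₐ is the usual yardstick (lower pKₐ → better LG).
PhCH(CH₃)–OTf loses OTf⁻: pKₐ(CF₃SO₃H (triflic acid)) ≈ -14
PhCH(CH₃)–OClO₃ loses ClO₄⁻: pKₐ(HClO₄) ≈ -10
PhCH(CH₃)–O(H)CH₃⁺ loses R'OH: pKₐ(R'OH₂⁺) ≈ -2.4
PhCH(CH₃)–OC(O)CF₃ loses CF₃COO⁻: pKₐ(CF₃COOH) ≈ 0.2
PhCH(CH₃)–F loses F⁻: pKₐ(HF) ≈ 3.2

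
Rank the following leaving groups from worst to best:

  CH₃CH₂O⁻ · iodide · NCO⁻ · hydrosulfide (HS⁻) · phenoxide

Leaving-group ability tracks the stability of the departed species; conjugate-acid pKₐ is the usual yardstick (lower pKₐ → better LG).
iodide: pKₐ(HI) ≈ -10 — large, highly polarisable; very weak base
NCO⁻: pKₐ(HOCN) ≈ 3.5
hydrosulfide (HS⁻): pKₐ(H₂S) ≈ 7
phenoxide: pKₐ(C₆H₅OH (phenol)) ≈ 10 — resonance into the ring helps, but still a poor LG
CH₃CH₂O⁻: pKₐ(CH₃CH₂OH) ≈ 16 — strong base; alkoxides do not leave unassisted
The question asks for worst first, so the sequence is read in increasing leaving-group ability.

CH₃CH₂O⁻ < phenoxide < hydrosulfide (HS⁻) < NCO⁻ < iodide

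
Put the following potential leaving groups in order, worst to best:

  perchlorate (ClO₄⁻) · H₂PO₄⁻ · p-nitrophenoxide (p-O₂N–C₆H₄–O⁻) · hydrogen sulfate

Leaving-group ability tracks the stability of the departed species; conjugate-acid pKₐ is the usual yardstick (lower pKₐ → better LG).
perchlorate (ClO₄⁻): pKₐ(HClO₄) ≈ -10
hydrogen sulfate: pKₐ(H₂SO₄) ≈ -3
H₂PO₄⁻: pKₐ(H₃PO₄) ≈ 2.1
p-nitrophenoxide (p-O₂N–C₆H₄–O⁻): pKₐ(p-nitrophenol) ≈ 7.2
The question asks for worst first, so the sequence is read in increasing leaving-group ability.

p-nitrophenoxide (p-O₂N–C₆H₄–O⁻) < H₂PO₄⁻ < hydrogen sulfate < perchlorate (ClO₄⁻)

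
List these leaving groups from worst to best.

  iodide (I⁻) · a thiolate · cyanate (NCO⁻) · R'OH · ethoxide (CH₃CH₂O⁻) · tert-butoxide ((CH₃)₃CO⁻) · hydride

hydride < tert-butoxide ((CH₃)₃CO⁻) < ethoxide (CH₃CH₂O⁻) < a thiolate < cyanate (NCO⁻) < R'OH < iodide (I⁻)

iodide (I⁻): pKₐ(HI) ≈ -10
R'OH: pKₐ(R'OH₂⁺) ≈ -2.4
cyanate (NCO⁻): pKₐ(HOCN) ≈ 3.5
a thiolate: pKₐ(RSH (a thiol)) ≈ 10.5
ethoxide (CH₃CH₂O⁻): pKₐ(CH₃CH₂OH) ≈ 16
tert-butoxide ((CH₃)₃CO⁻): pKₐ(t-BuOH) ≈ 18
hydride: pKₐ(H₂) ≈ 36
The question asks for worst first, so the sequence is read in increasing leaving-group ability.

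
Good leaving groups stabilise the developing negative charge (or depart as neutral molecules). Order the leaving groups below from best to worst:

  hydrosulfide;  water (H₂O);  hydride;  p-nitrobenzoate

water (H₂O) > p-nitrobenzoate > hydrosulfide > hydride

Rank by basicity of the departing species: weakest base leaves most easily.
water (H₂O): pKₐ(H₃O⁺) ≈ -1.7 — neutral; leaves from a protonated alcohol (R–OH₂⁺)
p-nitrobenzoate: pKₐ(p-nitrobenzoic acid) ≈ 3.4 — electron-withdrawing nitro group stabilises the carboxylate
hydrosulfide: pKₐ(H₂S) ≈ 7
hydride: pKₐ(H₂) ≈ 36 — extremely strong base; leaves only in special hydride-transfer contexts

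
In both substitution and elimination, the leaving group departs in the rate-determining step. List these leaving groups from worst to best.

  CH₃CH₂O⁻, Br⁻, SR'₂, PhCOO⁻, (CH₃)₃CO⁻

Br⁻: pKₐ(HBr) ≈ -9 — weak base; good leaving group
SR'₂: pKₐ(R'₂SH⁺) ≈ -7
PhCOO⁻: pKₐ(C₆H₅COOH) ≈ 4.2 — aryl carboxylate
CH₃CH₂O⁻: pKₐ(CH₃CH₂OH) ≈ 16 — strong base; alkoxides do not leave unassisted
(CH₃)₃CO⁻: pKₐ(t-BuOH) ≈ 18 — bulky, strongly basic alkoxide
The question asks for worst first, so the sequence is read in increasing leaving-group ability.

(CH₃)₃CO⁻ < CH₃CH₂O⁻ < PhCOO⁻ < SR'₂ < Br⁻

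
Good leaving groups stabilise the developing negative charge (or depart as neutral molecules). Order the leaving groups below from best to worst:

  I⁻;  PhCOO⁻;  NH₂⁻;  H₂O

Rank by basicity of the departing species: weakest base leaves most easily.
I⁻: pKₐ(HI) ≈ -10
H₂O: pKₐ(H₃O⁺) ≈ -1.7
PhCOO⁻: pKₐ(C₆H₅COOH) ≈ 4.2
NH₂⁻: pKₐ(NH₃) ≈ 38

I⁻ > H₂O > PhCOO⁻ > NH₂⁻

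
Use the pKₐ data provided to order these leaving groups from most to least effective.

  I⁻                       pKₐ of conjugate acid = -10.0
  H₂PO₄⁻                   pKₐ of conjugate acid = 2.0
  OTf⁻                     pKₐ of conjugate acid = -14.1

OTf⁻ > I⁻ > H₂PO₄⁻

Lower conjugate-acid pKₐ ⇒ weaker base ⇒ better leaving group.
Sorting by the given values: OTf⁻ (-14.1), I⁻ (-10.0), H₂PO₄⁻ (2.0).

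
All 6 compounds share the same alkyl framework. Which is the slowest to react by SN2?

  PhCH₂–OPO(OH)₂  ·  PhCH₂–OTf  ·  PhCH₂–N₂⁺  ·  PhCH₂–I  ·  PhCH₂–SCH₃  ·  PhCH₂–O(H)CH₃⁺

PhCH₂–SCH₃

The skeletons are identical, so relative rate is governed entirely by leaving-group ability.
The more stable X⁻ (or X) is on its own — i.e. the weaker a base it is — the better a leaving group it makes.
PhCH₂–N₂⁺ loses N₂: no meaningful conjugate acid; N₂ departs as an exceptionally stable neutral molecule
PhCH₂–OTf loses OTf⁻: pKₐ(CF₃SO₃H (triflic acid)) ≈ -14
PhCH₂–I loses I⁻: pKₐ(HI) ≈ -10
PhCH₂–O(H)CH₃⁺ loses R'OH: pKₐ(R'OH₂⁺) ≈ -2.4
PhCH₂–OPO(OH)₂ loses H₂PO₄⁻: pKₐ(H₃PO₄) ≈ 2.1
PhCH₂–SCH₃ loses RS⁻: pKₐ(RSH (a thiol)) ≈ 10.5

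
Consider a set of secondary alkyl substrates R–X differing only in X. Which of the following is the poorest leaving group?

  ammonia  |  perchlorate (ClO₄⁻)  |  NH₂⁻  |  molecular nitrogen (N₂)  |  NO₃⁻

NH₂⁻

Rank by basicity of the departing species: weakest base leaves most easily.
molecular nitrogen (N₂): no meaningful conjugate acid; N₂ departs as an exceptionally stable neutral molecule
perchlorate (ClO₄⁻): pKₐ(HClO₄) ≈ -10
NO₃⁻: pKₐ(HNO₃) ≈ -1.3
ammonia: pKₐ(NH₄⁺) ≈ 9.2
NH₂⁻: pKₐ(NH₃) ≈ 38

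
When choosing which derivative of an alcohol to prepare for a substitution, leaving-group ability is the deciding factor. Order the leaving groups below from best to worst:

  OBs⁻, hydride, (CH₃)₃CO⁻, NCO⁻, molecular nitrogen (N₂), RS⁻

molecular nitrogen (N₂): no meaningful conjugate acid; N₂ departs as an exceptionally stable neutral molecule
OBs⁻: pKₐ(p-BrC₆H₄SO₃H) ≈ -2.8 — arenesulfonate with a p-bromo substituent
NCO⁻: pKₐ(HOCN) ≈ 3.5
RS⁻: pKₐ(RSH (a thiol)) ≈ 10.5 — moderately basic; rarely leaves without activation
(CH₃)₃CO⁻: pKₐ(t-BuOH) ≈ 18
hydride: pKₐ(H₂) ≈ 36 — extremely strong base; leaves only in special hydride-transfer contexts

molecular nitrogen (N₂) > OBs⁻ > NCO⁻ > RS⁻ > (CH₃)₃CO⁻ > hydride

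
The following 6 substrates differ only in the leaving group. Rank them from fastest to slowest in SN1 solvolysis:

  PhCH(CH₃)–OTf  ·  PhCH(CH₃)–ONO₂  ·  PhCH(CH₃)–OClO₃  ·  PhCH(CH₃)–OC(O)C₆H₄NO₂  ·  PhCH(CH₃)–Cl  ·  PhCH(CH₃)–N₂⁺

PhCH(CH₃)–N₂⁺ > PhCH(CH₃)–OTf > PhCH(CH₃)–OClO₃ > PhCH(CH₃)–Cl > PhCH(CH₃)–ONO₂ > PhCH(CH₃)–OC(O)C₆H₄NO₂

With the same alkyl group throughout, only the leaving group differentiates the rates.
A good leaving group is a weak base: the lower the pKₐ of its conjugate acid, the more readily it departs.
PhCH(CH₃)–N₂⁺ loses N₂: no meaningful conjugate acid; N₂ departs as an exceptionally stable neutral molecule
PhCH(CH₃)–OTf loses OTf⁻: pKₐ(CF₃SO₃H (triflic acid)) ≈ -14
PhCH(CH₃)–OClO₃ loses ClO₄⁻: pKₐ(HClO₄) ≈ -10
PhCH(CH₃)–Cl loses Cl⁻: pKₐ(HCl) ≈ -7
PhCH(CH₃)–ONO₂ loses NO₃⁻: pKₐ(HNO₃) ≈ -1.3
PhCH(CH₃)–OC(O)C₆H₄NO₂ loses p-O₂N–C₆H₄–COO⁻: pKₐ(p-nitrobenzoic acid) ≈ 3.4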